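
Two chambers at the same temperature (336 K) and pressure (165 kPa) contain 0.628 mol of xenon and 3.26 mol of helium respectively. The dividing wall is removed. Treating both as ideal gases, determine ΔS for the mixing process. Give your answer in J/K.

ΔS_mix = 14.3 J/K

Mole fractions: x_A = 0.628/3.89 = 0.162, x_B = 0.838.
ΔS_mix = −R(n_A ln x_A + n_B ln x_B) = −8.314 × (0.628 ln 0.162 + 3.26 ln 0.838) = 14.3 J/K.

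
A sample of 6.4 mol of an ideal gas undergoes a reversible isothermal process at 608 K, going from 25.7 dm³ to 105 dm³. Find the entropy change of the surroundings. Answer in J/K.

ΔS_surr = -74.9 J/K

For an isothermal ideal gas ΔS_gas = nR ln(V₂/V₁) = 6.4 × 8.314 × ln(105/25.7) = 74.9 J/K.
The process is reversible, so ΔS_surr = −ΔS_gas = -74.9 J/K and ΔS_universe = 0.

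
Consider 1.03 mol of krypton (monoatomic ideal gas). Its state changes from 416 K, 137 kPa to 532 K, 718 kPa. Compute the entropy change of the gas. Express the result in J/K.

ΔS = -8.92 J/K

ΔS = nC_p ln(T₂/T₁) − nR ln(P₂/P₁), with C_p = 5R/2 = 20.79 J mol⁻¹ K⁻¹ for a monoatomic ideal gas.
ΔS = 1.03 × [20.79 × ln(532/416) − 8.314 × ln(718/137)] = -8.92 J/K.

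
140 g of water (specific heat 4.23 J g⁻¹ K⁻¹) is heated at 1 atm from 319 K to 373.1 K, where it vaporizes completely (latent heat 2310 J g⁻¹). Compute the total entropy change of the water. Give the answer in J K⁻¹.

Warming step: ΔS₁ = m c ln(T_tr/T_i) = 140 × 4.23 × ln(373.1/319) = 92.77 J/K.
Phase change: ΔS₂ = +mL/T_tr = 140 × 2310 / 373.1 = 866.8 J/K.
ΔS_total = (92.77) + (866.8) = 960 J/K.

ΔS = 960 J/K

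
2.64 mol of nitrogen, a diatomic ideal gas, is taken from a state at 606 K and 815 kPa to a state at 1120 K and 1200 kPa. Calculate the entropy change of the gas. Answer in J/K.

ΔS = 38.7 J/K

ΔS = nC_p ln(T₂/T₁) − nR ln(P₂/P₁), with C_p = 7R/2 = 29.1 J mol⁻¹ K⁻¹ for a diatomic ideal gas.
ΔS = 2.64 × [29.1 × ln(1120/606) − 8.314 × ln(1200/815)] = 38.7 J/K.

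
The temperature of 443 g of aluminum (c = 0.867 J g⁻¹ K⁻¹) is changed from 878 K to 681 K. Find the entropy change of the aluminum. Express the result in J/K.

ΔS = -97.6 J/K

ΔS = ∫dQ_rev/T = m c ln(T₂/T₁) = 443 × 0.867 × ln(681/878) = -97.6 J/K.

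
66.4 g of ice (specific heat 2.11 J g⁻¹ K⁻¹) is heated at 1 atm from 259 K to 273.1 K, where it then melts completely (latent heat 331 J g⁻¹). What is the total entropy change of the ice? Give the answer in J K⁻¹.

ΔS = 87.9 J/K

Warming step: ΔS₁ = m c ln(T_tr/T_i) = 66.4 × 2.11 × ln(273.1/259) = 7.427 J/K.
Phase change: ΔS₂ = +mL/T_tr = 66.4 × 331 / 273.1 = 80.48 J/K.
ΔS_total = (7.427) + (80.48) = 87.9 J/K.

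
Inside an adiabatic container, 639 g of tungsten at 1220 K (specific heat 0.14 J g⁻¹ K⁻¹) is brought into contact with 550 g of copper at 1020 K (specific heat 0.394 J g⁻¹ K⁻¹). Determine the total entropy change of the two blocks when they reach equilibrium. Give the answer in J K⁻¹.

Energy balance: T_f = (m₁c₁T₁ + m₂c₂T₂)/(m₁c₁ + m₂c₂) = 1078.4 K.
ΔS₁ = m₁c₁ ln(T_f/T₁) = 89.46 × ln(1078.4/1220) = -11.03 J/K.
ΔS₂ = m₂c₂ ln(T_f/T₂) = 216.7 × ln(1078.4/1020) = 12.07 J/K.
ΔS_total = -11.03 + 12.07 = 1.04 J/K.

ΔS_total = 1.04 J/K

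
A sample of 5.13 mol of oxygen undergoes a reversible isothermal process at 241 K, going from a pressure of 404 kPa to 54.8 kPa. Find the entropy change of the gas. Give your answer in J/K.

ΔS_gas = 85.2 J/K

For an isothermal ideal gas ΔS_gas = nR ln(P₁/P₂) = 5.13 × 8.314 × ln(404/54.8) = 85.2 J/K.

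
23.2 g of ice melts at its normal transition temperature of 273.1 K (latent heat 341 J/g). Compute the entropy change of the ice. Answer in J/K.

ΔS = 29 J/K

Heat absorbed by the substance: Q = mL = 23.2 × 341 = 7911.2 J.
At constant T, ΔS = Q_rev/T = 7911.2 / 273.1 = 29 J/K.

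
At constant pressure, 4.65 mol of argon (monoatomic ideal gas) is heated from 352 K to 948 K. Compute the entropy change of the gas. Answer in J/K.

At constant pressure, ΔS = nC_p ln(T₂/T₁) with C_p = 5R/2 = 20.79 J mol⁻¹ K⁻¹.
ΔS = 4.65 × 20.79 × ln(948/352) = 95.8 J/K.

ΔS = 95.8 J/K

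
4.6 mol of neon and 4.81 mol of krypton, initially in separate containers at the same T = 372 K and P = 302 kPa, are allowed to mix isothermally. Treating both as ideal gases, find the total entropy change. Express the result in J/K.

Mole fractions: x_A = 4.6/9.41 = 0.489, x_B = 0.511.
ΔS_mix = −R(n_A ln x_A + n_B ln x_B) = −8.314 × (4.6 ln 0.489 + 4.81 ln 0.511) = 54.2 J/K.

ΔS_mix = 54.2 J/K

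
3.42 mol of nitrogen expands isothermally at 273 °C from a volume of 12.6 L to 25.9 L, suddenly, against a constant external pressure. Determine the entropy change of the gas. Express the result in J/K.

ΔS_gas = 20.5 J/K

Entropy is a state function, so ΔS_gas depends only on the end states.
For an isothermal ideal gas ΔS_gas = nR ln(V₂/V₁) = 3.42 × 8.314 × ln(25.9/12.6) = 20.5 J/K.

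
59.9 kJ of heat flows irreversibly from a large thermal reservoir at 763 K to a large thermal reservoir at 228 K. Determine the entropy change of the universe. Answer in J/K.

ΔS_total = 184 J/K

ΔS_hot = −Q/T_H = −59900/763 = -78.51 J/K and ΔS_cold = +Q/T_C = 59900/228 = 262.7 J/K.
ΔS_total = -78.51 + 262.7 = 184 J/K, positive as the second law requires.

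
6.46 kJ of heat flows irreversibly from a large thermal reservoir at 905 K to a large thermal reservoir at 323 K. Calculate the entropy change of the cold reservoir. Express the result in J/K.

ΔS_cold = 20 J/K

The cold reservoir gains heat Q, so ΔS_cold = +Q/T_C = 6460/323 = 20 J/K.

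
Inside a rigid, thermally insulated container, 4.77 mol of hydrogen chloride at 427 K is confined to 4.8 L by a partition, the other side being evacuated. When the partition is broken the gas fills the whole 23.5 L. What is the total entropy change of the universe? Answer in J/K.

No heat is exchanged and no work is done, so the ideal-gas temperature stays constant.
Entropy is a state function; using a reversible isothermal path, ΔS_gas = nR ln(V₂/V₁) = 4.77 × 8.314 × ln(23.5/4.8) = 63 J/K.
The insulated surroundings exchange no heat, so ΔS_surr = 0 and ΔS_universe = ΔS_gas.

ΔS_universe = 63 J/K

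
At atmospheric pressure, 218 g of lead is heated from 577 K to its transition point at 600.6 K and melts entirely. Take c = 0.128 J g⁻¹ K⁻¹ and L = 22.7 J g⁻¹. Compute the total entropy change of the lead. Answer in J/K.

ΔS = 9.36 J/K

Warming step: ΔS₁ = m c ln(T_tr/T_i) = 218 × 0.128 × ln(600.6/577) = 1.119 J/K.
Phase change: ΔS₂ = +mL/T_tr = 218 × 22.7 / 600.6 = 8.239 J/K.
ΔS_total = (1.119) + (8.239) = 9.36 J/K.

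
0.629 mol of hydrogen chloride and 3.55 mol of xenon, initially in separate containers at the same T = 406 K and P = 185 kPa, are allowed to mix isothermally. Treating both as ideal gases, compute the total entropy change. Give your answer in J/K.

ΔS_mix = 14.7 J/K

Mole fractions: x_A = 0.629/4.18 = 0.151, x_B = 0.849.
ΔS_mix = −R(n_A ln x_A + n_B ln x_B) = −8.314 × (0.629 ln 0.151 + 3.55 ln 0.849) = 14.7 J/K.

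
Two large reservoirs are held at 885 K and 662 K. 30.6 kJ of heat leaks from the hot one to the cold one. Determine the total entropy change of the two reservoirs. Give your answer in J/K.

ΔS_hot = −Q/T_H = −30600/885 = -34.58 J/K and ΔS_cold = +Q/T_C = 30600/662 = 46.22 J/K.
ΔS_total = -34.58 + 46.22 = 11.6 J/K, positive as the second law requires.

ΔS_total = 11.6 J/K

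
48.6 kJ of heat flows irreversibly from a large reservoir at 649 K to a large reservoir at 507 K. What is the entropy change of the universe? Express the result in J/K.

ΔS_hot = −Q/T_H = −48600/649 = -74.88 J/K and ΔS_cold = +Q/T_C = 48600/507 = 95.86 J/K.
ΔS_total = -74.88 + 95.86 = 21 J/K, positive as the second law requires.

ΔS_total = 21 J/K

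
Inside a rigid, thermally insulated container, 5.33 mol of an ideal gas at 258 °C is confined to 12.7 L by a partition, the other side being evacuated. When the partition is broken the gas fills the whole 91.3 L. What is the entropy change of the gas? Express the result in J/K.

No heat is exchanged and no work is done, so the ideal-gas temperature stays constant.
Entropy is a state function; using a reversible isothermal path, ΔS_gas = nR ln(V₂/V₁) = 5.33 × 8.314 × ln(91.3/12.7) = 87.4 J/K.

ΔS_gas = 87.4 J/K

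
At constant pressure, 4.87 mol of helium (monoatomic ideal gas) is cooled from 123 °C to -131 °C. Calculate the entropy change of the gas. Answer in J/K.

In kelvin: T₁ = 396.15 K, T₂ = 142.15 K. At constant pressure, ΔS = nC_p ln(T₂/T₁) with C_p = 5R/2 = 20.79 J mol⁻¹ K⁻¹.
ΔS = 4.87 × 20.79 × ln(142.15/396.15) = -104 J/K.

ΔS = -104 J/K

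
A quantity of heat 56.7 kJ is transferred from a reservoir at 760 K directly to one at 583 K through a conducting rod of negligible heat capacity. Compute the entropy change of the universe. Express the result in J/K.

ΔS_hot = −Q/T_H = −56700/760 = -74.61 J/K and ΔS_cold = +Q/T_C = 56700/583 = 97.26 J/K.
ΔS_total = -74.61 + 97.26 = 22.7 J/K, positive as the second law requires.

ΔS_total = 22.7 J/K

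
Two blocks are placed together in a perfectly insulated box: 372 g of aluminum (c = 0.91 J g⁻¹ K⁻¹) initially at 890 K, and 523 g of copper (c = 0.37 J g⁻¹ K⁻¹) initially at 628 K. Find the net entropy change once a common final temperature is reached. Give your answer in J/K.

Energy balance: T_f = (m₁c₁T₁ + m₂c₂T₂)/(m₁c₁ + m₂c₂) = 794.71 K.
ΔS₁ = m₁c₁ ln(T_f/T₁) = 338.52 × ln(794.71/890) = -38.34 J/K.
ΔS₂ = m₂c₂ ln(T_f/T₂) = 193.51 × ln(794.71/628) = 45.56 J/K.
ΔS_total = -38.34 + 45.56 = 7.22 J/K.

ΔS_total = 7.22 J/K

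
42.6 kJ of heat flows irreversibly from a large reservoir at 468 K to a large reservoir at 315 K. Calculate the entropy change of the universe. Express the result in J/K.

ΔS_total = 44.2 J/K

ΔS_hot = −Q/T_H = −42600/468 = -91.03 J/K and ΔS_cold = +Q/T_C = 42600/315 = 135.2 J/K.
ΔS_total = -91.03 + 135.2 = 44.2 J/K, positive as the second law requires.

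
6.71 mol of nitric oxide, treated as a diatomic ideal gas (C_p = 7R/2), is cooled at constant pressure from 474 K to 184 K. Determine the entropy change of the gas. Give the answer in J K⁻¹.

ΔS = -185 J/K

At constant pressure, ΔS = nC_p ln(T₂/T₁) with C_p = 7R/2 = 29.1 J mol⁻¹ K⁻¹.
ΔS = 6.71 × 29.1 × ln(184/474) = -185 J/K.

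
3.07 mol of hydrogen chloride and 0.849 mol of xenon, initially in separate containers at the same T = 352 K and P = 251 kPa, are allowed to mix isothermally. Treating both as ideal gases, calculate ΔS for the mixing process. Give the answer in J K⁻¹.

Mole fractions: x_A = 3.07/3.92 = 0.783, x_B = 0.217.
ΔS_mix = −R(n_A ln x_A + n_B ln x_B) = −8.314 × (3.07 ln 0.783 + 0.849 ln 0.217) = 17 J/K.

ΔS_mix = 17 J/K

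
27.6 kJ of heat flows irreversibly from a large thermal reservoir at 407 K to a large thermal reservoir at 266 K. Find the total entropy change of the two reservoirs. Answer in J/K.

ΔS_total = 35.9 J/K

ΔS_hot = −Q/T_H = −27600/407 = -67.813 J/K and ΔS_cold = +Q/T_C = 27600/266 = 103.76 J/K.
ΔS_total = -67.813 + 103.76 = 35.9 J/K, positive as the second law requires.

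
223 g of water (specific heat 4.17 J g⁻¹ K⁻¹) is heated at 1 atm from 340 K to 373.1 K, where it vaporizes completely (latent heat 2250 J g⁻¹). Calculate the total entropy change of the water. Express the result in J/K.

Warming step: ΔS₁ = m c ln(T_tr/T_i) = 223 × 4.17 × ln(373.1/340) = 86.39 J/K.
Phase change: ΔS₂ = +mL/T_tr = 223 × 2250 / 373.1 = 1345 J/K.
ΔS_total = (86.39) + (1345) = 1430 J/K.

ΔS = 1430 J/K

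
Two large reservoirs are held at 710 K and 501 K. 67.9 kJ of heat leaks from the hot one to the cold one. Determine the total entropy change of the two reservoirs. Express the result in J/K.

ΔS_hot = −Q/T_H = −67900/710 = -95.63 J/K and ΔS_cold = +Q/T_C = 67900/501 = 135.5 J/K.
ΔS_total = -95.63 + 135.5 = 39.9 J/K, positive as the second law requires.

ΔS_total = 39.9 J/K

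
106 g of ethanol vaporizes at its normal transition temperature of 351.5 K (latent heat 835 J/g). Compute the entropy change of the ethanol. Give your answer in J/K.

ΔS = 252 J/K

Heat absorbed by the substance: Q = mL = 106 × 835 = 88510 J.
At constant T, ΔS = Q_rev/T = 88510 / 351.5 = 252 J/K.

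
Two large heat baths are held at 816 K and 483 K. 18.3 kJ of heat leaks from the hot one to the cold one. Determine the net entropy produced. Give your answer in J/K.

ΔS_total = 15.5 J/K

ΔS_hot = −Q/T_H = −18300/816 = -22.43 J/K and ΔS_cold = +Q/T_C = 18300/483 = 37.89 J/K.
ΔS_total = -22.43 + 37.89 = 15.5 J/K, positive as the second law requires.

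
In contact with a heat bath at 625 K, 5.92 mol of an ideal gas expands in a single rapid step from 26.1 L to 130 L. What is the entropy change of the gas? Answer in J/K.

ΔS_gas = 79 J/K

Entropy is a state function, so ΔS_gas depends only on the end states.
For an isothermal ideal gas ΔS_gas = nR ln(V₂/V₁) = 5.92 × 8.314 × ln(130/26.1) = 79 J/K.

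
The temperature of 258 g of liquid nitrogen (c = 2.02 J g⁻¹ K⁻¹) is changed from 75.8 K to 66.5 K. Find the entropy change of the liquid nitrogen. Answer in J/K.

ΔS = -68.2 J/K

ΔS = ∫dQ_rev/T = m c ln(T₂/T₁) = 258 × 2.02 × ln(66.5/75.8) = -68.2 J/K.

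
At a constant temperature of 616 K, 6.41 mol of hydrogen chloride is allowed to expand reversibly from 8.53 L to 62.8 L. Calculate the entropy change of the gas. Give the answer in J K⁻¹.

For an isothermal ideal gas ΔS_gas = nR ln(V₂/V₁) = 6.41 × 8.314 × ln(62.8/8.53) = 106 J/K.

ΔS_gas = 106 J/K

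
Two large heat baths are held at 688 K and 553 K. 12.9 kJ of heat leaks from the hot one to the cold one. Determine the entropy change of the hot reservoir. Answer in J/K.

The hot reservoir loses heat Q, so ΔS_hot = −Q/T_H = −12900/688 = -18.8 J/K.

ΔS_hot = -18.8 J/K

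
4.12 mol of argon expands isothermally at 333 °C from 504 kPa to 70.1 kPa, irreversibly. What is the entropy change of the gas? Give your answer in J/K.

Entropy is a state function, so ΔS_gas depends only on the end states.
For an isothermal ideal gas ΔS_gas = nR ln(P₁/P₂) = 4.12 × 8.314 × ln(504/70.1) = 67.6 J/K.

ΔS_gas = 67.6 J/K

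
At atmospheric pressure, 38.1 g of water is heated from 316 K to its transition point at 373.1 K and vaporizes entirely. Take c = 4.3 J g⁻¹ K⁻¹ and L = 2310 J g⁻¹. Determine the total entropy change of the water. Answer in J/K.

Warming step: ΔS₁ = m c ln(T_tr/T_i) = 38.1 × 4.3 × ln(373.1/316) = 27.21 J/K.
Phase change: ΔS₂ = +mL/T_tr = 38.1 × 2310 / 373.1 = 235.9 J/K.
ΔS_total = (27.21) + (235.9) = 263 J/K.

ΔS = 263 J/K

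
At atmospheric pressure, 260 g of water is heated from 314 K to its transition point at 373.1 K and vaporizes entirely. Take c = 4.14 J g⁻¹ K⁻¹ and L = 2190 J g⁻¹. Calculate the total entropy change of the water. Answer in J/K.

ΔS = 1710 J/K

Warming step: ΔS₁ = m c ln(T_tr/T_i) = 260 × 4.14 × ln(373.1/314) = 185.6 J/K.
Phase change: ΔS₂ = +mL/T_tr = 260 × 2190 / 373.1 = 1526 J/K.
ΔS_total = (185.6) + (1526) = 1710 J/K.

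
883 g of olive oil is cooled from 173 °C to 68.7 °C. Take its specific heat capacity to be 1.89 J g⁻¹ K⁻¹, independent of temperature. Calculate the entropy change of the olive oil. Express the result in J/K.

ΔS = -444 J/K

In kelvin: T₁ = 446.15 K, T₂ = 341.85 K. ΔS = ∫dQ_rev/T = m c ln(T₂/T₁) = 883 × 1.89 × ln(341.85/446.15) = -444 J/K.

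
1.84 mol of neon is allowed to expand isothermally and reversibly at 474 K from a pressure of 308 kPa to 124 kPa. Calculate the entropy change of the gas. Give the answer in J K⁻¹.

For an isothermal ideal gas ΔS_gas = nR ln(P₁/P₂) = 1.84 × 8.314 × ln(308/124) = 13.9 J/K.

ΔS_gas = 13.9 J/K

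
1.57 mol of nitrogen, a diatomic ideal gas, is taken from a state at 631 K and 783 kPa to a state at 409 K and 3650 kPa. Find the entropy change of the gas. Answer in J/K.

ΔS = nC_p ln(T₂/T₁) − nR ln(P₂/P₁), with C_p = 7R/2 = 29.1 J mol⁻¹ K⁻¹ for a diatomic ideal gas.
ΔS = 1.57 × [29.1 × ln(409/631) − 8.314 × ln(3650/783)] = -39.9 J/K.

ΔS = -39.9 J/K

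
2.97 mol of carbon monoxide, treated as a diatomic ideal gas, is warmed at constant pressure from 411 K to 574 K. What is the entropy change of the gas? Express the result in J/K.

ΔS = 28.9 J/K

At constant pressure, ΔS = nC_p ln(T₂/T₁) with C_p = 7R/2 = 29.1 J mol⁻¹ K⁻¹.
ΔS = 2.97 × 29.1 × ln(574/411) = 28.9 J/K.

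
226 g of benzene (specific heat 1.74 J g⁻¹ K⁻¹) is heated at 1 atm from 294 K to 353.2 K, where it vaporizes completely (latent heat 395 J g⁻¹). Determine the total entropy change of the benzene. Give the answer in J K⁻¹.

Warming step: ΔS₁ = m c ln(T_tr/T_i) = 226 × 1.74 × ln(353.2/294) = 72.14 J/K.
Phase change: ΔS₂ = +mL/T_tr = 226 × 395 / 353.2 = 252.7 J/K.
ΔS_total = (72.14) + (252.7) = 325 J/K.

ΔS = 325 J/K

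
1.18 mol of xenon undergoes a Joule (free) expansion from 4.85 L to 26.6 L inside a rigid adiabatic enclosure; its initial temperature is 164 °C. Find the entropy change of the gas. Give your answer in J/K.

No heat is exchanged and no work is done, so the ideal-gas temperature stays constant.
Entropy is a state function; using a reversible isothermal path, ΔS_gas = nR ln(V₂/V₁) = 1.18 × 8.314 × ln(26.6/4.85) = 16.7 J/K.

ΔS_gas = 16.7 J/K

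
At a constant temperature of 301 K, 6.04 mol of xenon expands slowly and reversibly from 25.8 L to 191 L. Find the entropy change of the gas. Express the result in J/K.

ΔS_gas = 101 J/K

For an isothermal ideal gas ΔS_gas = nR ln(V₂/V₁) = 6.04 × 8.314 × ln(191/25.8) = 101 J/K.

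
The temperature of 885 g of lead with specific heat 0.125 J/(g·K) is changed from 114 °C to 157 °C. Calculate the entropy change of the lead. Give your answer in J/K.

In kelvin: T₁ = 387.15 K, T₂ = 430.15 K. ΔS = ∫dQ_rev/T = m c ln(T₂/T₁) = 885 × 0.125 × ln(430.15/387.15) = 11.7 J/K.

ΔS = 11.7 J/K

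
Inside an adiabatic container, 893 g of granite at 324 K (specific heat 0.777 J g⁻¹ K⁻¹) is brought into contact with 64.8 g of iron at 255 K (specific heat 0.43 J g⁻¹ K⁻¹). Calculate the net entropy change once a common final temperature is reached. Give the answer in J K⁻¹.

ΔS_total = 0.714 J/K

Energy balance: T_f = (m₁c₁T₁ + m₂c₂T₂)/(m₁c₁ + m₂c₂) = 321.34 K.
ΔS₁ = m₁c₁ ln(T_f/T₁) = 693.861 × ln(321.34/324) = -5.7285 J/K.
ΔS₂ = m₂c₂ ln(T_f/T₂) = 27.864 × ln(321.34/255) = 6.4428 J/K.
ΔS_total = -5.7285 + 6.4428 = 0.714 J/K.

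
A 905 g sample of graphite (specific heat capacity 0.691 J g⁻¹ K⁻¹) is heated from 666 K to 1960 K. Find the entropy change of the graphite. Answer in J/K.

ΔS = 675 J/K

ΔS = ∫dQ_rev/T = m c ln(T₂/T₁) = 905 × 0.691 × ln(1960/666) = 675 J/K.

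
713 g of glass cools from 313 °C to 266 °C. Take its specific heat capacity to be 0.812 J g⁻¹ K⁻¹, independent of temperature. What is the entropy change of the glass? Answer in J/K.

ΔS = -48.4 J/K

In kelvin: T₁ = 586.15 K, T₂ = 539.15 K. ΔS = ∫dQ_rev/T = m c ln(T₂/T₁) = 713 × 0.812 × ln(539.15/586.15) = -48.4 J/K.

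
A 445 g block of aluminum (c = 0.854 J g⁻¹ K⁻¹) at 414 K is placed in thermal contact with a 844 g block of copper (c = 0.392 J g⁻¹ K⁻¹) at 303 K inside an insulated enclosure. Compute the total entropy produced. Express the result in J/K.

Energy balance: T_f = (m₁c₁T₁ + m₂c₂T₂)/(m₁c₁ + m₂c₂) = 362.34 K.
ΔS₁ = m₁c₁ ln(T_f/T₁) = 380.03 × ln(362.34/414) = -50.65 J/K.
ΔS₂ = m₂c₂ ln(T_f/T₂) = 330.848 × ln(362.34/303) = 59.17 J/K.
ΔS_total = -50.65 + 59.17 = 8.52 J/K.

ΔS_total = 8.52 J/K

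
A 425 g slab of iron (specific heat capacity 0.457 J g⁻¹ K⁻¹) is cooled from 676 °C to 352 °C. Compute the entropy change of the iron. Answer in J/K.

In kelvin: T₁ = 949.15 K, T₂ = 625.15 K. ΔS = ∫dQ_rev/T = m c ln(T₂/T₁) = 425 × 0.457 × ln(625.15/949.15) = -81.1 J/K.

ΔS = -81.1 J/K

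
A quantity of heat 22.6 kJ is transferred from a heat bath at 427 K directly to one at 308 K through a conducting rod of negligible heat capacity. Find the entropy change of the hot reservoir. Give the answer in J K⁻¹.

ΔS_hot = -52.9 J/K

The hot reservoir loses heat Q, so ΔS_hot = −Q/T_H = −22600/427 = -52.9 J/K.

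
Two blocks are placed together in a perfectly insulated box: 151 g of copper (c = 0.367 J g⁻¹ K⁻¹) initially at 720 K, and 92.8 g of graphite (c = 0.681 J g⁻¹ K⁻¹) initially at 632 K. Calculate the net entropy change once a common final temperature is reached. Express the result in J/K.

Energy balance: T_f = (m₁c₁T₁ + m₂c₂T₂)/(m₁c₁ + m₂c₂) = 673.11 K.
ΔS₁ = m₁c₁ ln(T_f/T₁) = 55.417 × ln(673.11/720) = -3.732 J/K.
ΔS₂ = m₂c₂ ln(T_f/T₂) = 63.1968 × ln(673.11/632) = 3.983 J/K.
ΔS_total = -3.732 + 3.983 = 0.251 J/K.

ΔS_total = 0.251 J/K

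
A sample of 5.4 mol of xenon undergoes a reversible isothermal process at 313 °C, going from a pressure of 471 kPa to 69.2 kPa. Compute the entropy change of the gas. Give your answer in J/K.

For an isothermal ideal gas ΔS_gas = nR ln(P₁/P₂) = 5.4 × 8.314 × ln(471/69.2) = 86.1 J/K.

ΔS_gas = 86.1 J/K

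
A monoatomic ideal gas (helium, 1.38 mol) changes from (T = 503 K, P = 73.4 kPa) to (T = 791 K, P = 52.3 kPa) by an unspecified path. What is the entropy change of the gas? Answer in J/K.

ΔS = 16.9 J/K

ΔS = nC_p ln(T₂/T₁) − nR ln(P₂/P₁), with C_p = 5R/2 = 20.79 J mol⁻¹ K⁻¹ for a monoatomic ideal gas.
ΔS = 1.38 × [20.79 × ln(791/503) − 8.314 × ln(52.3/73.4)] = 16.9 J/K.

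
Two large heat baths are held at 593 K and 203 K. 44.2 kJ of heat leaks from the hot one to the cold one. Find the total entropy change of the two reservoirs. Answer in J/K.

ΔS_total = 143 J/K

ΔS_hot = −Q/T_H = −44200/593 = -74.54 J/K and ΔS_cold = +Q/T_C = 44200/203 = 217.7 J/K.
ΔS_total = -74.54 + 217.7 = 143 J/K, positive as the second law requires.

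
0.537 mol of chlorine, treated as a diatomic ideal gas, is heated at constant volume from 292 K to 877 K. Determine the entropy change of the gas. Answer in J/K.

At constant volume, ΔS = nC_V ln(T₂/T₁) with C_V = 5R/2 = 20.79 J mol⁻¹ K⁻¹.
ΔS = 0.537 × 20.79 × ln(877/292) = 12.3 J/K.

ΔS = 12.3 J/K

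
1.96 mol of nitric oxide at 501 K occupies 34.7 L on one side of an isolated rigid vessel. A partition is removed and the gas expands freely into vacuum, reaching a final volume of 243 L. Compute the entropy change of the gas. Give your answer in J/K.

For an ideal gas in free expansion Q = 0 and W = 0, so T is unchanged.
Entropy is a state function; using a reversible isothermal path, ΔS_gas = nR ln(V₂/V₁) = 1.96 × 8.314 × ln(243/34.7) = 31.7 J/K.

ΔS_gas = 31.7 J/K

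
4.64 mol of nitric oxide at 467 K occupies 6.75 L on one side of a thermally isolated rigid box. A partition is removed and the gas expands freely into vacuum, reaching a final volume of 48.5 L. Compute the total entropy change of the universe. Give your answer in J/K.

For an ideal gas in free expansion Q = 0 and W = 0, so T is unchanged.
Entropy is a state function; using a reversible isothermal path, ΔS_gas = nR ln(V₂/V₁) = 4.64 × 8.314 × ln(48.5/6.75) = 76.1 J/K.
The insulated surroundings exchange no heat, so ΔS_surr = 0 and ΔS_universe = ΔS_gas.

ΔS_universe = 76.1 J/K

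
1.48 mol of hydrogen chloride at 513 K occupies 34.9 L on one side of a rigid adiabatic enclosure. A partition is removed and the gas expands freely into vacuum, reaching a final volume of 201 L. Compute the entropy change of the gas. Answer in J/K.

ΔS_gas = 21.5 J/K

No heat is exchanged and no work is done, so the ideal-gas temperature stays constant.
Entropy is a state function; using a reversible isothermal path, ΔS_gas = nR ln(V₂/V₁) = 1.48 × 8.314 × ln(201/34.9) = 21.5 J/K.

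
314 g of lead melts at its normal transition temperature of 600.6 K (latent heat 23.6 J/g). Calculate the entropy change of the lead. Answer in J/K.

Heat absorbed by the substance: Q = mL = 314 × 23.6 = 7410.4 J.
At constant T, ΔS = Q_rev/T = 7410.4 / 600.6 = 12.3 J/K.

ΔS = 12.3 J/K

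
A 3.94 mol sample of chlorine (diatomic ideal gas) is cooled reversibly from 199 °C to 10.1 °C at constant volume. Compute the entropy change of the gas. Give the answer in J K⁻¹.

In kelvin: T₁ = 472.15 K, T₂ = 283.25 K. At constant volume, ΔS = nC_V ln(T₂/T₁) with C_V = 5R/2 = 20.79 J mol⁻¹ K⁻¹.
ΔS = 3.94 × 20.79 × ln(283.25/472.15) = -41.8 J/K.

ΔS = -41.8 J/K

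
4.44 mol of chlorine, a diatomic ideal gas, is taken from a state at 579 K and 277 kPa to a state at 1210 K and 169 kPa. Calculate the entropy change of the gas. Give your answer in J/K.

ΔS = 113 J/K

ΔS = nC_p ln(T₂/T₁) − nR ln(P₂/P₁), with C_p = 7R/2 = 29.1 J mol⁻¹ K⁻¹ for a diatomic ideal gas.
ΔS = 4.44 × [29.1 × ln(1210/579) − 8.314 × ln(169/277)] = 113 J/K.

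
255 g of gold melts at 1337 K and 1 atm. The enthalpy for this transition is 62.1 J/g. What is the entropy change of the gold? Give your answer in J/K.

ΔS = 11.8 J/K

Heat absorbed by the substance: Q = mL = 255 × 62.1 = 15835.5 J.
At constant T, ΔS = Q_rev/T = 15835.5 / 1337 = 11.8 J/K.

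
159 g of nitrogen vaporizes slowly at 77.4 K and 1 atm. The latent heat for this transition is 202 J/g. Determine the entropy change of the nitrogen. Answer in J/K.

ΔS = 415 J/K

Heat absorbed by the substance: Q = mL = 159 × 202 = 32118 J.
At constant T, ΔS = Q_rev/T = 32118 / 77.4 = 415 J/K.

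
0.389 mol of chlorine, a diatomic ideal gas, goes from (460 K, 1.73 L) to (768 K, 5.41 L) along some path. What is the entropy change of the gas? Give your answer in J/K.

ΔS = 7.83 J/K

Entropy is a state function: ΔS = nC_V ln(T₂/T₁) + nR ln(V₂/V₁), with C_V = 5R/2 = 20.79 J mol⁻¹ K⁻¹ for a diatomic ideal gas.
ΔS = 0.389 × [20.79 × ln(768/460) + 8.314 × ln(5.41/1.73)] = 7.83 J/K.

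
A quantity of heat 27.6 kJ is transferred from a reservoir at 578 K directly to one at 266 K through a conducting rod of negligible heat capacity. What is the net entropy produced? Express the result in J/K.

ΔS_hot = −Q/T_H = −27600/578 = -47.75 J/K and ΔS_cold = +Q/T_C = 27600/266 = 103.8 J/K.
ΔS_total = -47.75 + 103.8 = 56 J/K, positive as the second law requires.

ΔS_total = 56 J/K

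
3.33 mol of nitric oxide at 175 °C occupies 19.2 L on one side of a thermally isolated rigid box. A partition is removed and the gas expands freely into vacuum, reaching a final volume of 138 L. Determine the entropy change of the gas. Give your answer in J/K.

ΔS_gas = 54.6 J/K

For an ideal gas in free expansion Q = 0 and W = 0, so T is unchanged.
Entropy is a state function; using a reversible isothermal path, ΔS_gas = nR ln(V₂/V₁) = 3.33 × 8.314 × ln(138/19.2) = 54.6 J/K.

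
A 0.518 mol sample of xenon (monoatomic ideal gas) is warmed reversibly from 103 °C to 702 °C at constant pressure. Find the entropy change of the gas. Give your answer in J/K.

ΔS = 10.3 J/K

In kelvin: T₁ = 376.15 K, T₂ = 975.15 K. At constant pressure, ΔS = nC_p ln(T₂/T₁) with C_p = 5R/2 = 20.79 J mol⁻¹ K⁻¹.
ΔS = 0.518 × 20.79 × ln(975.15/376.15) = 10.3 J/K.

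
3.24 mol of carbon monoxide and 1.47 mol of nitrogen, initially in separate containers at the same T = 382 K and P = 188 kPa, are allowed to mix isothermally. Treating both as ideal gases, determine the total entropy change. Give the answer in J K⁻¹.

ΔS_mix = 24.3 J/K

Mole fractions: x_A = 3.24/4.71 = 0.688, x_B = 0.312.
ΔS_mix = −R(n_A ln x_A + n_B ln x_B) = −8.314 × (3.24 ln 0.688 + 1.47 ln 0.312) = 24.3 J/K.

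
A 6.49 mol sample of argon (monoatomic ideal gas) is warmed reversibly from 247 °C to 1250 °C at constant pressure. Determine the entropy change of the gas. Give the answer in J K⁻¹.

ΔS = 145 J/K

In kelvin: T₁ = 520.15 K, T₂ = 1523.15 K. At constant pressure, ΔS = nC_p ln(T₂/T₁) with C_p = 5R/2 = 20.79 J mol⁻¹ K⁻¹.
ΔS = 6.49 × 20.79 × ln(1523.15/520.15) = 145 J/K.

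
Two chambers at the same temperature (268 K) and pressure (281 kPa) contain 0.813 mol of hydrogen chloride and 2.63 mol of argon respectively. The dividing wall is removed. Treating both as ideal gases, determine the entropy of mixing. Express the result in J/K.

Mole fractions: x_A = 0.813/3.44 = 0.236, x_B = 0.764.
ΔS_mix = −R(n_A ln x_A + n_B ln x_B) = −8.314 × (0.813 ln 0.236 + 2.63 ln 0.764) = 15.6 J/K.

ΔS_mix = 15.6 J/K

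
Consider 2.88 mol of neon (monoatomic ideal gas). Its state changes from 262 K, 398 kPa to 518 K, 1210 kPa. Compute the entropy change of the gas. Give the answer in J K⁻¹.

ΔS = nC_p ln(T₂/T₁) − nR ln(P₂/P₁), with C_p = 5R/2 = 20.79 J mol⁻¹ K⁻¹ for a monoatomic ideal gas.
ΔS = 2.88 × [20.79 × ln(518/262) − 8.314 × ln(1210/398)] = 14.2 J/K.

ΔS = 14.2 J/K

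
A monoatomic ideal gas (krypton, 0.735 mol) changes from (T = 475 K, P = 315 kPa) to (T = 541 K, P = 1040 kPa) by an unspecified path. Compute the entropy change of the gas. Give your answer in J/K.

ΔS = nC_p ln(T₂/T₁) − nR ln(P₂/P₁), with C_p = 5R/2 = 20.79 J mol⁻¹ K⁻¹ for a monoatomic ideal gas.
ΔS = 0.735 × [20.79 × ln(541/475) − 8.314 × ln(1040/315)] = -5.31 J/K.

ΔS = -5.31 J/K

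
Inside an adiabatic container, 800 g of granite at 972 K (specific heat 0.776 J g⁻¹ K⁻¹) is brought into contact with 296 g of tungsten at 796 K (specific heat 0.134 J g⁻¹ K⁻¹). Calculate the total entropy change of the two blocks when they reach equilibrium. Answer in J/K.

Energy balance: T_f = (m₁c₁T₁ + m₂c₂T₂)/(m₁c₁ + m₂c₂) = 961.43 K.
ΔS₁ = m₁c₁ ln(T_f/T₁) = 620.8 × ln(961.43/972) = -6.7876 J/K.
ΔS₂ = m₂c₂ ln(T_f/T₂) = 39.664 × ln(961.43/796) = 7.4895 J/K.
ΔS_total = -6.7876 + 7.4895 = 0.702 J/K.

ΔS_total = 0.702 J/K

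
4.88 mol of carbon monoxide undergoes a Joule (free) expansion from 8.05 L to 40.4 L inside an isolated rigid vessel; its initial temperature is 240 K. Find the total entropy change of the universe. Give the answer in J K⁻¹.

ΔS_universe = 65.4 J/K

For an ideal gas in free expansion Q = 0 and W = 0, so T is unchanged.
Entropy is a state function; using a reversible isothermal path, ΔS_gas = nR ln(V₂/V₁) = 4.88 × 8.314 × ln(40.4/8.05) = 65.4 J/K.
The insulated surroundings exchange no heat, so ΔS_surr = 0 and ΔS_universe = ΔS_gas.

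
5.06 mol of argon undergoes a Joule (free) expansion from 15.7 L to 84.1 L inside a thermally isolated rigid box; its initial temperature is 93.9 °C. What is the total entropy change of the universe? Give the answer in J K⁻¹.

ΔS_universe = 70.6 J/K

No heat is exchanged and no work is done, so the ideal-gas temperature stays constant.
Entropy is a state function; using a reversible isothermal path, ΔS_gas = nR ln(V₂/V₁) = 5.06 × 8.314 × ln(84.1/15.7) = 70.6 J/K.
The insulated surroundings exchange no heat, so ΔS_surr = 0 and ΔS_universe = ΔS_gas.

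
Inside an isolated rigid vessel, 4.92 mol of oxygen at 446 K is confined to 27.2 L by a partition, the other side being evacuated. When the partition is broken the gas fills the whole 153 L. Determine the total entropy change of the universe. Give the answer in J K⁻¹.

ΔS_universe = 70.7 J/K

No heat is exchanged and no work is done, so the ideal-gas temperature stays constant.
Entropy is a state function; using a reversible isothermal path, ΔS_gas = nR ln(V₂/V₁) = 4.92 × 8.314 × ln(153/27.2) = 70.7 J/K.
The insulated surroundings exchange no heat, so ΔS_surr = 0 and ΔS_universe = ΔS_gas.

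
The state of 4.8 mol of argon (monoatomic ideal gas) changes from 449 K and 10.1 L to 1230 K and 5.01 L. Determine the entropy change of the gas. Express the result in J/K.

ΔS = 32.3 J/K

Entropy is a state function: ΔS = nC_V ln(T₂/T₁) + nR ln(V₂/V₁), with C_V = 3R/2 = 12.47 J mol⁻¹ K⁻¹ for a monoatomic ideal gas.
ΔS = 4.8 × [12.47 × ln(1230/449) + 8.314 × ln(5.01/10.1)] = 32.3 J/K.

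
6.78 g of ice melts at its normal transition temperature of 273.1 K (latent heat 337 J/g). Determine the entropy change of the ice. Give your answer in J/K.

Heat absorbed by the substance: Q = mL = 6.78 × 337 = 2284.86 J.
At constant T, ΔS = Q_rev/T = 2284.86 / 273.1 = 8.37 J/K.

ΔS = 8.37 J/K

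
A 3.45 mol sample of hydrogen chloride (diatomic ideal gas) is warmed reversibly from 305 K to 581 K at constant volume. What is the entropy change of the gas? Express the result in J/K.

ΔS = 46.2 J/K

At constant volume, ΔS = nC_V ln(T₂/T₁) with C_V = 5R/2 = 20.79 J mol⁻¹ K⁻¹.
ΔS = 3.45 × 20.79 × ln(581/305) = 46.2 J/K.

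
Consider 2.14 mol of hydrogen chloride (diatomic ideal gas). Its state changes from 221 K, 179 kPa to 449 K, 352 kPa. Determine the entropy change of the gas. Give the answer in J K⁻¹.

ΔS = nC_p ln(T₂/T₁) − nR ln(P₂/P₁), with C_p = 7R/2 = 29.1 J mol⁻¹ K⁻¹ for a diatomic ideal gas.
ΔS = 2.14 × [29.1 × ln(449/221) − 8.314 × ln(352/179)] = 32.1 J/K.

ΔS = 32.1 J/K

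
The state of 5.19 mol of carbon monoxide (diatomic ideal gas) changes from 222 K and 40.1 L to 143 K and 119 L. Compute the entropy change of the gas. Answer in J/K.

ΔS = -0.511 J/K

Entropy is a state function: ΔS = nC_V ln(T₂/T₁) + nR ln(V₂/V₁), with C_V = 5R/2 = 20.79 J mol⁻¹ K⁻¹ for a diatomic ideal gas.
ΔS = 5.19 × [20.79 × ln(143/222) + 8.314 × ln(119/40.1)] = -0.511 J/K.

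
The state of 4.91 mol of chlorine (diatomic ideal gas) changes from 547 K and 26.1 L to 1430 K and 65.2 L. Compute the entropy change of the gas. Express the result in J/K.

Entropy is a state function: ΔS = nC_V ln(T₂/T₁) + nR ln(V₂/V₁), with C_V = 5R/2 = 20.79 J mol⁻¹ K⁻¹ for a diatomic ideal gas.
ΔS = 4.91 × [20.79 × ln(1430/547) + 8.314 × ln(65.2/26.1)] = 135 J/K.

ΔS = 135 J/K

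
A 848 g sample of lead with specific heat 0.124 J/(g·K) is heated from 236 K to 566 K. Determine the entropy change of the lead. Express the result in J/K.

ΔS = 92 J/K

ΔS = ∫dQ_rev/T = m c ln(T₂/T₁) = 848 × 0.124 × ln(566/236) = 92 J/K.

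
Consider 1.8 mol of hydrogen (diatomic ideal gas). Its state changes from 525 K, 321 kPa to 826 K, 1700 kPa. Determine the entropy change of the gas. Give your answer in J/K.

ΔS = -1.21 J/K

ΔS = nC_p ln(T₂/T₁) − nR ln(P₂/P₁), with C_p = 7R/2 = 29.1 J mol⁻¹ K⁻¹ for a diatomic ideal gas.
ΔS = 1.8 × [29.1 × ln(826/525) − 8.314 × ln(1700/321)] = -1.21 J/K.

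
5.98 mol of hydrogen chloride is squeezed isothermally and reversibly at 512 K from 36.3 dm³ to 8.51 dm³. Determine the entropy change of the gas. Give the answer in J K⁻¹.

ΔS_gas = -72.1 J/K

For an isothermal ideal gas ΔS_gas = nR ln(V₂/V₁) = 5.98 × 8.314 × ln(8.51/36.3) = -72.1 J/K.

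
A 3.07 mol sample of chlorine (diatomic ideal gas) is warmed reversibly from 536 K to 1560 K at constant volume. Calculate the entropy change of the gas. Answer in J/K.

At constant volume, ΔS = nC_V ln(T₂/T₁) with C_V = 5R/2 = 20.79 J mol⁻¹ K⁻¹.
ΔS = 3.07 × 20.79 × ln(1560/536) = 68.2 J/K.

ΔS = 68.2 J/K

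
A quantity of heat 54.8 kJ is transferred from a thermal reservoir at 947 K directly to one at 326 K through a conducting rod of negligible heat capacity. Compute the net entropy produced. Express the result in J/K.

ΔS_hot = −Q/T_H = −54800/947 = -57.87 J/K and ΔS_cold = +Q/T_C = 54800/326 = 168.1 J/K.
ΔS_total = -57.87 + 168.1 = 110 J/K, positive as the second law requires.

ΔS_total = 110 J/K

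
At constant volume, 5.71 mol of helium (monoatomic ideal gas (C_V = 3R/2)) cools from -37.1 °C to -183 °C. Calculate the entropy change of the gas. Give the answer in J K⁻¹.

In kelvin: T₁ = 236.05 K, T₂ = 90.15 K. At constant volume, ΔS = nC_V ln(T₂/T₁) with C_V = 3R/2 = 12.47 J mol⁻¹ K⁻¹.
ΔS = 5.71 × 12.47 × ln(90.15/236.05) = -68.5 J/K.

ΔS = -68.5 J/K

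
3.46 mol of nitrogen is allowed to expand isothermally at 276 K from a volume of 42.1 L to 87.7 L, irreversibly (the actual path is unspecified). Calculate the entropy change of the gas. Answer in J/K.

Entropy is a state function, so ΔS_gas depends only on the end states.
For an isothermal ideal gas ΔS_gas = nR ln(V₂/V₁) = 3.46 × 8.314 × ln(87.7/42.1) = 21.1 J/K.

ΔS_gas = 21.1 J/K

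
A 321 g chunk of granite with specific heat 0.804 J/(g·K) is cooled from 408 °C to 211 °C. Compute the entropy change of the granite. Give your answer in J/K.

ΔS = -88.1 J/K

In kelvin: T₁ = 681.15 K, T₂ = 484.15 K. ΔS = ∫dQ_rev/T = m c ln(T₂/T₁) = 321 × 0.804 × ln(484.15/681.15) = -88.1 J/K.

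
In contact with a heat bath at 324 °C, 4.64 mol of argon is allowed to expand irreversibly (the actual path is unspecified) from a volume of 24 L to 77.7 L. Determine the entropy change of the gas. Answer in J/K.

Entropy is a state function, so ΔS_gas depends only on the end states.
For an isothermal ideal gas ΔS_gas = nR ln(V₂/V₁) = 4.64 × 8.314 × ln(77.7/24) = 45.3 J/K.

ΔS_gas = 45.3 J/K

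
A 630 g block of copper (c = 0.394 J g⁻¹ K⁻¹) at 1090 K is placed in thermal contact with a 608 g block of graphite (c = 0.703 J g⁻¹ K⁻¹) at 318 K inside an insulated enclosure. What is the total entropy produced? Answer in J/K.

Energy balance: T_f = (m₁c₁T₁ + m₂c₂T₂)/(m₁c₁ + m₂c₂) = 601.62 K.
ΔS₁ = m₁c₁ ln(T_f/T₁) = 248.22 × ln(601.62/1090) = -147.5 J/K.
ΔS₂ = m₂c₂ ln(T_f/T₂) = 427.424 × ln(601.62/318) = 272.5 J/K.
ΔS_total = -147.5 + 272.5 = 125 J/K.

ΔS_total = 125 J/K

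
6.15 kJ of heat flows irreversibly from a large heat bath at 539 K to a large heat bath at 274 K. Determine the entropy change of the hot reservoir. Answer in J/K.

The hot reservoir loses heat Q, so ΔS_hot = −Q/T_H = −6150/539 = -11.4 J/K.

ΔS_hot = -11.4 J/K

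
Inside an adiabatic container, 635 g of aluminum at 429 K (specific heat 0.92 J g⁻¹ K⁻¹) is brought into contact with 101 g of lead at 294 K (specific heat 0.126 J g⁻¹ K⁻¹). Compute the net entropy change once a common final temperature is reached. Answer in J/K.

ΔS_total = 0.791 J/K

Energy balance: T_f = (m₁c₁T₁ + m₂c₂T₂)/(m₁c₁ + m₂c₂) = 426.12 K.
ΔS₁ = m₁c₁ ln(T_f/T₁) = 584.2 × ln(426.12/429) = -3.9325 J/K.
ΔS₂ = m₂c₂ ln(T_f/T₂) = 12.726 × ln(426.12/294) = 4.7232 J/K.
ΔS_total = -3.9325 + 4.7232 = 0.791 J/K.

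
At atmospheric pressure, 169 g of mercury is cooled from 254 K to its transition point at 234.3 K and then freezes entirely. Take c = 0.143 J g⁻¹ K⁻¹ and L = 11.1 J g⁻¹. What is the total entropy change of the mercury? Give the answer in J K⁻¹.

ΔS = -9.96 J/K

Cooling step: ΔS₁ = m c ln(T_tr/T_i) = 169 × 0.143 × ln(234.3/254) = -1.951 J/K.
Phase change: ΔS₂ = −mL/T_tr = −169 × 11.1 / 234.3 = -8.006 J/K.
ΔS_total = (-1.951) + (-8.006) = -9.96 J/K.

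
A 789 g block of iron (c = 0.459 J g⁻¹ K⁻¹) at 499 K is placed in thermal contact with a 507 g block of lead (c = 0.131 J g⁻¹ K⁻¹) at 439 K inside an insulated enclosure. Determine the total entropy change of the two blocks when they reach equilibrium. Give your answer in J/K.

Energy balance: T_f = (m₁c₁T₁ + m₂c₂T₂)/(m₁c₁ + m₂c₂) = 489.7 K.
ΔS₁ = m₁c₁ ln(T_f/T₁) = 362.151 × ln(489.7/499) = -6.812 J/K.
ΔS₂ = m₂c₂ ln(T_f/T₂) = 66.417 × ln(489.7/439) = 7.259 J/K.
ΔS_total = -6.812 + 7.259 = 0.447 J/K.

ΔS_total = 0.447 J/K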